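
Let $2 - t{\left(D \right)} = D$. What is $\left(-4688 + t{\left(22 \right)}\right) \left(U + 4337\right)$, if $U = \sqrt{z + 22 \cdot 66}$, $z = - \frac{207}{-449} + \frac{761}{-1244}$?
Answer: $-20418596 - \frac{2354 \sqrt{113238729313709}}{139639} \approx -2.0598 \cdot 10^{7}$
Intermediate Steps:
$z = - \frac{84181}{558556}$ ($z = \left(-207\right) \left(- \frac{1}{449}\right) + 761 \left(- \frac{1}{1244}\right) = \frac{207}{449} - \frac{761}{1244} = - \frac{84181}{558556} \approx -0.15071$)
$t{\left(D \right)} = 2 - D$
$U = \frac{\sqrt{113238729313709}}{279278}$ ($U = \sqrt{- \frac{84181}{558556} + 22 \cdot 66} = \sqrt{- \frac{84181}{558556} + 1452} = \sqrt{\frac{810939131}{558556}} = \frac{\sqrt{113238729313709}}{279278} \approx 38.103$)
$\left(-4688 + t{\left(22 \right)}\right) \left(U + 4337\right) = \left(-4688 + \left(2 - 22\right)\right) \left(\frac{\sqrt{113238729313709}}{279278} + 4337\right) = \left(-4688 + \left(2 - 22\right)\right) \left(4337 + \frac{\sqrt{113238729313709}}{279278}\right) = \left(-4688 - 20\right) \left(4337 + \frac{\sqrt{113238729313709}}{279278}\right) = - 4708 \left(4337 + \frac{\sqrt{113238729313709}}{279278}\right) = -20418596 - \frac{2354 \sqrt{113238729313709}}{139639}$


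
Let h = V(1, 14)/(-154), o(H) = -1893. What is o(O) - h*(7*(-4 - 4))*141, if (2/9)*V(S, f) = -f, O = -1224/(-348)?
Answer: 14709/11 ≈ 1337.2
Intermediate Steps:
O = 102/29 (O = -1224*(-1/348) = 102/29 ≈ 3.5172)
V(S, f) = -9*f/2 (V(S, f) = 9*(-f)/2 = -9*f/2)
h = 9/22 (h = -9/2*14/(-154) = -63*(-1/154) = 9/22 ≈ 0.40909)
o(O) - h*(7*(-4 - 4))*141 = -1893 - 9*(7*(-4 - 4))/22*141 = -1893 - 9*(7*(-8))/22*141 = -1893 - (9/22)*(-56)*141 = -1893 - (-252)*141/11 = -1893 - 1*(-35532/11) = -1893 + 35532/11 = 14709/11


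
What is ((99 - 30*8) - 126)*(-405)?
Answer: 108135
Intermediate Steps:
((99 - 30*8) - 126)*(-405) = ((99 - 240) - 126)*(-405) = (-141 - 126)*(-405) = -267*(-405) = 108135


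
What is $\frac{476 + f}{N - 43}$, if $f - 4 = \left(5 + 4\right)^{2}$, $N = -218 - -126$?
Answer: $- \frac{187}{45} \approx -4.1556$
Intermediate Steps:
$N = -92$ ($N = -218 + 126 = -92$)
$f = 85$ ($f = 4 + \left(5 + 4\right)^{2} = 4 + 9^{2} = 4 + 81 = 85$)
$\frac{476 + f}{N - 43} = \frac{476 + 85}{-92 - 43} = \frac{561}{-135} = 561 \left(- \frac{1}{135}\right) = - \frac{187}{45}$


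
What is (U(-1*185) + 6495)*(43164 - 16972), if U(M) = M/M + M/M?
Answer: 170169424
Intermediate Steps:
U(M) = 2 (U(M) = 1 + 1 = 2)
(U(-1*185) + 6495)*(43164 - 16972) = (2 + 6495)*(43164 - 16972) = 6497*26192 = 170169424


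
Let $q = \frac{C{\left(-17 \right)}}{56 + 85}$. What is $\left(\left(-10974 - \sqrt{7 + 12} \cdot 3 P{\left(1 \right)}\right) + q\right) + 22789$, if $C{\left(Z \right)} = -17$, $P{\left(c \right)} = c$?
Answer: $\frac{1665898}{141} - 3 \sqrt{19} \approx 11802.0$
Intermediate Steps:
$q = - \frac{17}{141}$ ($q = \frac{1}{56 + 85} \left(-17\right) = \frac{1}{141} \left(-17\right) = - \frac{17}{141} \approx -0.12057$)
$\left(\left(-10974 - \sqrt{7 + 12} \cdot 3 P{\left(1 \right)}\right) + q\right) + 22789 = \left(\left(-10974 - \sqrt{7 + 12} \cdot 3 \cdot 1\right) - \frac{17}{141}\right) + 22789 = \left(\left(-10974 - \sqrt{19} \cdot 3 \cdot 1\right) - \frac{17}{141}\right) + 22789 = \left(\left(-10974 - 3 \sqrt{19} \cdot 1\right) - \frac{17}{141}\right) + 22789 = \left(\left(-10974 - 3 \sqrt{19}\right) - \frac{17}{141}\right) + 22789 = \left(- \frac{1547351}{141} - 3 \sqrt{19}\right) + 22789 = \frac{1665898}{141} - 3 \sqrt{19}$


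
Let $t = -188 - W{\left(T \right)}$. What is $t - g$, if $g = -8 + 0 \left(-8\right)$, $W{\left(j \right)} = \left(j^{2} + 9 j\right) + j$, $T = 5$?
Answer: $-255$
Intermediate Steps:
$W{\left(j \right)} = j^{2} + 10 j$
$t = -263$ ($t = -188 - 5 \left(10 + 5\right) = -188 - 5 \cdot 15 = -188 - 75 = -263$)
$g = -8$ ($g = -8 + 0 = -8$)
$t - g = -263 - -8 = -263 + 8 = -255$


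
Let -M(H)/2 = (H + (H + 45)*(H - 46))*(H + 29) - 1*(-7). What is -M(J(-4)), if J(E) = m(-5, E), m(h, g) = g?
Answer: -102686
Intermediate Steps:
J(E) = E
M(H) = -14 - 2*(29 + H)*(H + (-46 + H)*(45 + H)) (M(H) = -2*((H + (H + 45)*(H - 46))*(H + 29) - 1*(-7)) = -2*((H + (45 + H)*(-46 + H))*(29 + H) + 7) = -2*((H + (-46 + H)*(45 + H))*(29 + H) + 7) = -2*((29 + H)*(H + (-46 + H)*(45 + H)) + 7) = -2*(7 + (29 + H)*(H + (-46 + H)*(45 + H))) = -14 - 2*(29 + H)*(H + (-46 + H)*(45 + H)))
-M(J(-4)) = -(120046 - 58*(-4)**2 - 2*(-4)**3 + 4140*(-4)) = -(120046 - 58*16 - 2*(-64) - 16560) = -(120046 - 928 + 128 - 16560) = -1*102686 = -102686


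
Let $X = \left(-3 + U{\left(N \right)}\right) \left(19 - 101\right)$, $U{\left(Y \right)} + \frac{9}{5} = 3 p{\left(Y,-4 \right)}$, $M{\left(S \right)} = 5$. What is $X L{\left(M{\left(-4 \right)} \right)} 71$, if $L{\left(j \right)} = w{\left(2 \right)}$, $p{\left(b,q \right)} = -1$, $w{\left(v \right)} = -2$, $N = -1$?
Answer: $- \frac{454116}{5} \approx -90823.0$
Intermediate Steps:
$U{\left(Y \right)} = - \frac{24}{5}$ ($U{\left(Y \right)} = - \frac{9}{5} + 3 \left(-1\right) = - \frac{9}{5} - 3 = - \frac{24}{5}$)
$L{\left(j \right)} = -2$
$X = \frac{3198}{5}$ ($X = \left(-3 - \frac{24}{5}\right) \left(19 - 101\right) = \left(- \frac{39}{5}\right) \left(-82\right) = \frac{3198}{5} \approx 639.6$)
$X L{\left(M{\left(-4 \right)} \right)} 71 = \frac{3198}{5} \left(-2\right) 71 = \left(- \frac{6396}{5}\right) 71 = - \frac{454116}{5}$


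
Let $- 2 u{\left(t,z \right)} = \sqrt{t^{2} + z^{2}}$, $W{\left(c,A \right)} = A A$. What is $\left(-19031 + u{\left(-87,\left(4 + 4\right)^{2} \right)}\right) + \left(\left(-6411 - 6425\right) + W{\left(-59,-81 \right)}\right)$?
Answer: $-25306 - \frac{\sqrt{11665}}{2} \approx -25360.0$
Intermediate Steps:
$W{\left(c,A \right)} = A^{2}$
$u{\left(t,z \right)} = - \frac{\sqrt{t^{2} + z^{2}}}{2}$
$\left(-19031 + u{\left(-87,\left(4 + 4\right)^{2} \right)}\right) + \left(\left(-6411 - 6425\right) + W{\left(-59,-81 \right)}\right) = \left(-19031 - \frac{\sqrt{\left(-87\right)^{2} + \left(\left(4 + 4\right)^{2}\right)^{2}}}{2}\right) + \left(\left(-6411 - 6425\right) + \left(-81\right)^{2}\right) = \left(-19031 - \frac{\sqrt{7569 + \left(8^{2}\right)^{2}}}{2}\right) + \left(\left(-6411 - 6425\right) + 6561\right) = \left(-19031 - \frac{\sqrt{7569 + 64^{2}}}{2}\right) + \left(-12836 + 6561\right) = \left(-19031 - \frac{\sqrt{7569 + 4096}}{2}\right) - 6275 = \left(-19031 - \frac{\sqrt{11665}}{2}\right) - 6275 = -25306 - \frac{\sqrt{11665}}{2}$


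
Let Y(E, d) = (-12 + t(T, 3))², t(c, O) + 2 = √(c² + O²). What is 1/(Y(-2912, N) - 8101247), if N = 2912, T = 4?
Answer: -1/8101166 ≈ -1.2344e-7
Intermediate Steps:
t(c, O) = -2 + √(O² + c²) (t(c, O) = -2 + √(c² + O²) = -2 + √(O² + c²))
Y(E, d) = 81 (Y(E, d) = (-12 + (-2 + √(3² + 4²)))² = (-12 + (-2 + √(9 + 16)))² = (-12 + (-2 + √25))² = (-12 + (-2 + 5))² = (-12 + 3)² = (-9)² = 81)
1/(Y(-2912, N) - 8101247) = 1/(81 - 8101247) = 1/(-8101166) = -1/8101166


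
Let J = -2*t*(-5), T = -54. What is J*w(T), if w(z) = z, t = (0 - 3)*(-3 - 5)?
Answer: -12960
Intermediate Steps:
t = 24 (t = -3*(-8) = 24)
J = 240 (J = -2*24*(-5) = -48*(-5) = 240)
J*w(T) = 240*(-54) = -12960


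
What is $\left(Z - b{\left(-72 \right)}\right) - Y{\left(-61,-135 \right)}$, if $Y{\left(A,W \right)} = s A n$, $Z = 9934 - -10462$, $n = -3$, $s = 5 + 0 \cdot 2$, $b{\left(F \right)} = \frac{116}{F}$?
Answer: $\frac{350687}{18} \approx 19483.0$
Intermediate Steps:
$s = 5$ ($s = 5 + 0 = 5$)
$Z = 20396$ ($Z = 9934 + 10462 = 20396$)
$Y{\left(A,W \right)} = - 15 A$ ($Y{\left(A,W \right)} = 5 A \left(-3\right) = - 15 A$)
$\left(Z - b{\left(-72 \right)}\right) - Y{\left(-61,-135 \right)} = \left(20396 - \frac{116}{-72}\right) - \left(-15\right) \left(-61\right) = \left(20396 - 116 \left(- \frac{1}{72}\right)\right) - 915 = \left(20396 - - \frac{29}{18}\right) - 915 = \left(20396 + \frac{29}{18}\right) - 915 = \frac{367157}{18} - 915 = \frac{350687}{18}$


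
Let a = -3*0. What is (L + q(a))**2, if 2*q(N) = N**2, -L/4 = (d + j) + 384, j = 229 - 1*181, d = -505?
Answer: 85264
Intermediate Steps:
j = 48 (j = 229 - 181 = 48)
a = 0
L = 292 (L = -4*((-505 + 48) + 384) = -4*(-457 + 384) = -4*(-73) = 292)
q(N) = N**2/2
(L + q(a))**2 = (292 + (1/2)*0**2)**2 = (292 + (1/2)*0)**2 = (292 + 0)**2 = 292**2 = 85264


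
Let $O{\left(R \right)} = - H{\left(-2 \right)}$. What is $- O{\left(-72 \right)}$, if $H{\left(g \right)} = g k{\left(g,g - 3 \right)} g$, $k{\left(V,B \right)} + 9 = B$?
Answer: $-56$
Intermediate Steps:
$k{\left(V,B \right)} = -9 + B$
$H{\left(g \right)} = g^{2} \left(-12 + g\right)$ ($H{\left(g \right)} = g \left(-9 + \left(g - 3\right)\right) g = g \left(-9 + \left(-3 + g\right)\right) g = g \left(-12 + g\right) g = g^{2} \left(-12 + g\right)$)
$O{\left(R \right)} = 56$ ($O{\left(R \right)} = - \left(-2\right)^{2} \left(-12 - 2\right) = - 4 \left(-14\right) = \left(-1\right) \left(-56\right) = 56$)
$- O{\left(-72 \right)} = \left(-1\right) 56 = -56$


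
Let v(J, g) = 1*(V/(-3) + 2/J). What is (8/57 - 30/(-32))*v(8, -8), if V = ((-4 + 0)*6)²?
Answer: -753961/3648 ≈ -206.68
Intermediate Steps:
V = 576 (V = (-4*6)² = (-24)² = 576)
v(J, g) = -192 + 2/J (v(J, g) = 1*(576/(-3) + 2/J) = 1*(576*(-⅓) + 2/J) = 1*(-192 + 2/J) = -192 + 2/J)
(8/57 - 30/(-32))*v(8, -8) = (8/57 - 30/(-32))*(-192 + 2/8) = (8*(1/57) - 30*(-1/32))*(-192 + 2*(⅛)) = (8/57 + 15/16)*(-192 + ¼) = (983/912)*(-767/4) = -753961/3648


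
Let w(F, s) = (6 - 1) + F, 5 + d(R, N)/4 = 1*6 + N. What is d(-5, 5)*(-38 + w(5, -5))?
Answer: -672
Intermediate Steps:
d(R, N) = 4 + 4*N (d(R, N) = -20 + 4*(1*6 + N) = -20 + 4*(6 + N) = -20 + (24 + 4*N) = 4 + 4*N)
w(F, s) = 5 + F
d(-5, 5)*(-38 + w(5, -5)) = (4 + 4*5)*(-38 + (5 + 5)) = (4 + 20)*(-38 + 10) = 24*(-28) = -672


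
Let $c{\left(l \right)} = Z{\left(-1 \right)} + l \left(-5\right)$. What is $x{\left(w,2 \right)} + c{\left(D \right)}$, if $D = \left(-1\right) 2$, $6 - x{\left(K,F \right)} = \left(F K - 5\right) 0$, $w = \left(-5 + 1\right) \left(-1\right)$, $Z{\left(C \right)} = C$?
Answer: $15$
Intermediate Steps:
$w = 4$ ($w = \left(-4\right) \left(-1\right) = 4$)
$x{\left(K,F \right)} = 6$ ($x{\left(K,F \right)} = 6 - \left(F K - 5\right) 0 = 6 - \left(-5 + F K\right) 0 = 6 - 0 = 6 + 0 = 6$)
$D = -2$
$c{\left(l \right)} = -1 - 5 l$ ($c{\left(l \right)} = -1 + l \left(-5\right) = -1 - 5 l$)
$x{\left(w,2 \right)} + c{\left(D \right)} = 6 - -9 = 6 + \left(-1 + 10\right) = 6 + 9 = 15$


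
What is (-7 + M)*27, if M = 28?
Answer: 567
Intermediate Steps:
(-7 + M)*27 = (-7 + 28)*27 = 21*27 = 567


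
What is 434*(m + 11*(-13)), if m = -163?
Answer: -132804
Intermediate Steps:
434*(m + 11*(-13)) = 434*(-163 + 11*(-13)) = 434*(-163 - 143) = 434*(-306) = -132804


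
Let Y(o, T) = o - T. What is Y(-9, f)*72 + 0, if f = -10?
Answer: 72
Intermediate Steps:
Y(-9, f)*72 + 0 = (-9 - 1*(-10))*72 + 0 = (-9 + 10)*72 + 0 = 1*72 + 0 = 72 + 0 = 72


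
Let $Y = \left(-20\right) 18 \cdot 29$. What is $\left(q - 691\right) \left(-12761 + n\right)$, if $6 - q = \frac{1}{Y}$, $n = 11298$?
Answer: $\frac{10462496737}{10440} \approx 1.0022 \cdot 10^{6}$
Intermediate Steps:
$Y = -10440$ ($Y = \left(-360\right) 29 = -10440$)
$q = \frac{62641}{10440}$ ($q = 6 - \frac{1}{-10440} = 6 - - \frac{1}{10440} = 6 + \frac{1}{10440} = \frac{62641}{10440} \approx 6.0001$)
$\left(q - 691\right) \left(-12761 + n\right) = \left(\frac{62641}{10440} - 691\right) \left(-12761 + 11298\right) = \left(- \frac{7151399}{10440}\right) \left(-1463\right) = \frac{10462496737}{10440}$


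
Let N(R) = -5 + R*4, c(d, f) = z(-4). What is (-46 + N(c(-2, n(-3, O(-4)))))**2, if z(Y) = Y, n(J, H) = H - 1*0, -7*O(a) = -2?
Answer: 4489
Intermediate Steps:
O(a) = 2/7 (O(a) = -1/7*(-2) = 2/7)
n(J, H) = H (n(J, H) = H + 0 = H)
c(d, f) = -4
N(R) = -5 + 4*R
(-46 + N(c(-2, n(-3, O(-4)))))**2 = (-46 + (-5 + 4*(-4)))**2 = (-46 + (-5 - 16))**2 = (-46 - 21)**2 = (-67)**2 = 4489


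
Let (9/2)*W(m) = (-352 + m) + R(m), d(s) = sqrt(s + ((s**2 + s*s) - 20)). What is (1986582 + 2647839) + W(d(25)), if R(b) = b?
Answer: 41709085/9 + 4*sqrt(1255)/9 ≈ 4.6344e+6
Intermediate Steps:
d(s) = sqrt(-20 + s + 2*s**2) (d(s) = sqrt(s + ((s**2 + s**2) - 20)) = sqrt(s + (2*s**2 - 20)) = sqrt(s + (-20 + 2*s**2)) = sqrt(-20 + s + 2*s**2))
W(m) = -704/9 + 4*m/9 (W(m) = 2*((-352 + m) + m)/9 = 2*(-352 + 2*m)/9 = -704/9 + 4*m/9)
(1986582 + 2647839) + W(d(25)) = (1986582 + 2647839) + (-704/9 + 4*sqrt(-20 + 25 + 2*25**2)/9) = 4634421 + (-704/9 + 4*sqrt(-20 + 25 + 2*625)/9) = 4634421 + (-704/9 + 4*sqrt(-20 + 25 + 1250)/9) = 4634421 + (-704/9 + 4*sqrt(1255)/9) = 41709085/9 + 4*sqrt(1255)/9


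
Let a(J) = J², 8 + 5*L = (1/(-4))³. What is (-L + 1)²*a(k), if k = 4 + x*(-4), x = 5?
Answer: 693889/400 ≈ 1734.7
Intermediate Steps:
L = -513/320 (L = -8/5 + (1/(-4))³/5 = -8/5 + (-¼)³/5 = -8/5 + (⅕)*(-1/64) = -8/5 - 1/320 = -513/320 ≈ -1.6031)
k = -16 (k = 4 + 5*(-4) = 4 - 20 = -16)
(-L + 1)²*a(k) = (-1*(-513/320) + 1)²*(-16)² = (513/320 + 1)²*256 = (833/320)²*256 = (693889/102400)*256 = 693889/400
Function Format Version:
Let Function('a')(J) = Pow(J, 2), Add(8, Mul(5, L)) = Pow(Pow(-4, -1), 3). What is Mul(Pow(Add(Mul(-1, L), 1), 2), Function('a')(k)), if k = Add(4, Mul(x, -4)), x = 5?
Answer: Rational(693889, 400) ≈ 1734.7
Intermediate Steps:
L = Rational(-513, 320) (L = Add(Rational(-8, 5), Mul(Rational(1, 5), Pow(Pow(-4, -1), 3))) = Add(Rational(-8, 5), Mul(Rational(1, 5), Pow(Rational(-1, 4), 3))) = Add(Rational(-8, 5), Mul(Rational(1, 5), Rational(-1, 64))) = Add(Rational(-8, 5), Rational(-1, 320)) = Rational(-513, 320) ≈ -1.6031)
k = -16 (k = Add(4, Mul(5, -4)) = Add(4, -20) = -16)
Mul(Pow(Add(Mul(-1, L), 1), 2), Function('a')(k)) = Mul(Pow(Add(Mul(-1, Rational(-513, 320)), 1), 2), Pow(-16, 2)) = Mul(Pow(Add(Rational(513, 320), 1), 2), 256) = Mul(Pow(Rational(833, 320), 2), 256) = Mul(Rational(693889, 102400), 256) = Rational(693889, 400)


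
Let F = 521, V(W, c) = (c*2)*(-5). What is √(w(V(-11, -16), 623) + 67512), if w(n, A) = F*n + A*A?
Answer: 3*√59889 ≈ 734.17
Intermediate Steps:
V(W, c) = -10*c (V(W, c) = (2*c)*(-5) = -10*c)
w(n, A) = A² + 521*n (w(n, A) = 521*n + A*A = 521*n + A² = A² + 521*n)
√(w(V(-11, -16), 623) + 67512) = √((623² + 521*(-10*(-16))) + 67512) = √((388129 + 521*160) + 67512) = √((388129 + 83360) + 67512) = √(471489 + 67512) = √539001 = 3*√59889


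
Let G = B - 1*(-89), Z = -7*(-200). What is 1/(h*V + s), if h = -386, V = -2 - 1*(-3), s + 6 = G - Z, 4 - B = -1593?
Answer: -1/106 ≈ -0.0094340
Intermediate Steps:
B = 1597 (B = 4 - 1*(-1593) = 4 + 1593 = 1597)
Z = 1400
G = 1686 (G = 1597 - 1*(-89) = 1597 + 89 = 1686)
s = 280 (s = -6 + (1686 - 1*1400) = -6 + (1686 - 1400) = -6 + 286 = 280)
V = 1 (V = -2 + 3 = 1)
1/(h*V + s) = 1/(-386*1 + 280) = 1/(-386 + 280) = 1/(-106) = -1/106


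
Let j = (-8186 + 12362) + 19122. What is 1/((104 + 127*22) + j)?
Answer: 1/26196 ≈ 3.8174e-5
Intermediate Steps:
j = 23298 (j = 4176 + 19122 = 23298)
1/((104 + 127*22) + j) = 1/((104 + 127*22) + 23298) = 1/((104 + 2794) + 23298) = 1/(2898 + 23298) = 1/26196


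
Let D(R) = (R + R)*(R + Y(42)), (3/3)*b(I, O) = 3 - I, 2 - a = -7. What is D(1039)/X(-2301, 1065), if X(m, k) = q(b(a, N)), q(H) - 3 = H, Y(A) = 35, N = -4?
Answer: -743924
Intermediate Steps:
a = 9 (a = 2 - 1*(-7) = 2 + 7 = 9)
b(I, O) = 3 - I
q(H) = 3 + H
X(m, k) = -3 (X(m, k) = 3 + (3 - 1*9) = 3 + (3 - 9) = 3 - 6 = -3)
D(R) = 2*R*(35 + R) (D(R) = (R + R)*(R + 35) = (2*R)*(35 + R) = 2*R*(35 + R))
D(1039)/X(-2301, 1065) = (2*1039*(35 + 1039))/(-3) = (2*1039*1074)*(-1/3) = 2231772*(-1/3) = -743924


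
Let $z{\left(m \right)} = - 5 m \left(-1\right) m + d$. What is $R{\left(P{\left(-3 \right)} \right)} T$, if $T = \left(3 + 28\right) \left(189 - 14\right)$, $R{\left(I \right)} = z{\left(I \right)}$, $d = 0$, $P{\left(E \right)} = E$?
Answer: $244125$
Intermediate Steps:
$z{\left(m \right)} = 5 m^{2}$ ($z{\left(m \right)} = - 5 m \left(-1\right) m + 0 = 5 m m + 0 = 5 m^{2} + 0 = 5 m^{2}$)
$R{\left(I \right)} = 5 I^{2}$
$T = 5425$ ($T = 31 \cdot 175 = 5425$)
$R{\left(P{\left(-3 \right)} \right)} T = 5 \left(-3\right)^{2} \cdot 5425 = 5 \cdot 9 \cdot 5425 = 45 \cdot 5425 = 244125$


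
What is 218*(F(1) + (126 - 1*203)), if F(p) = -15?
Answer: -20056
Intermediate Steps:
218*(F(1) + (126 - 1*203)) = 218*(-15 + (126 - 1*203)) = 218*(-15 + (126 - 203)) = 218*(-15 - 77) = 218*(-92) = -20056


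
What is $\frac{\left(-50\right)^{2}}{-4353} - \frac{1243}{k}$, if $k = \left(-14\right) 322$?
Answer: $- \frac{5859221}{19623324} \approx -0.29858$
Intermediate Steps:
$k = -4508$
$\frac{\left(-50\right)^{2}}{-4353} - \frac{1243}{k} = \frac{\left(-50\right)^{2}}{-4353} - \frac{1243}{-4508} = 2500 \left(- \frac{1}{4353}\right) - - \frac{1243}{4508} = - \frac{2500}{4353} + \frac{1243}{4508} = - \frac{5859221}{19623324}$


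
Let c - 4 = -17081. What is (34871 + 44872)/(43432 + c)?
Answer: 26581/8785 ≈ 3.0257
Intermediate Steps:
c = -17077 (c = 4 - 17081 = -17077)
(34871 + 44872)/(43432 + c) = (34871 + 44872)/(43432 - 17077) = 79743/26355 = 79743*(1/26355) = 26581/8785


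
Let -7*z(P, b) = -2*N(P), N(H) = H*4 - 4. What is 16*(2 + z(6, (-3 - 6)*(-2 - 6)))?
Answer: 864/7 ≈ 123.43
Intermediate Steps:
N(H) = -4 + 4*H (N(H) = 4*H - 4 = -4 + 4*H)
z(P, b) = -8/7 + 8*P/7 (z(P, b) = -(-2)*(-4 + 4*P)/7 = -(8 - 8*P)/7 = -8/7 + 8*P/7)
16*(2 + z(6, (-3 - 6)*(-2 - 6))) = 16*(2 + (-8/7 + (8/7)*6)) = 16*(2 + (-8/7 + 48/7)) = 16*(2 + 40/7) = 16*(54/7) = 864/7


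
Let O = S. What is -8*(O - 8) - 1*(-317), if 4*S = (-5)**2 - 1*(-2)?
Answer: 327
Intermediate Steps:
S = 27/4 (S = ((-5)**2 - 1*(-2))/4 = (25 + 2)/4 = (1/4)*27 = 27/4 ≈ 6.7500)
O = 27/4 ≈ 6.7500
-8*(O - 8) - 1*(-317) = -8*(27/4 - 8) - 1*(-317) = -8*(-5/4) + 317 = 10 + 317 = 327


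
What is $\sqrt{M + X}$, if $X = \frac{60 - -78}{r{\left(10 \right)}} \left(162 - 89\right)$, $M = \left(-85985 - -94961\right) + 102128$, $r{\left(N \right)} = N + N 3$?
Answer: $\frac{\sqrt{11135585}}{10} \approx 333.7$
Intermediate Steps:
$r{\left(N \right)} = 4 N$ ($r{\left(N \right)} = N + 3 N = 4 N$)
$M = 111104$ ($M = \left(-85985 + 94961\right) + 102128 = 8976 + 102128 = 111104$)
$X = \frac{5037}{20}$ ($X = \frac{60 - -78}{4 \cdot 10} \left(162 - 89\right) = \frac{60 + 78}{40} \cdot 73 = 138 \cdot \frac{1}{40} \cdot 73 = \frac{69}{20} \cdot 73 = \frac{5037}{20} \approx 251.85$)
$\sqrt{M + X} = \sqrt{111104 + \frac{5037}{20}} = \sqrt{\frac{2227117}{20}} = \frac{\sqrt{11135585}}{10}$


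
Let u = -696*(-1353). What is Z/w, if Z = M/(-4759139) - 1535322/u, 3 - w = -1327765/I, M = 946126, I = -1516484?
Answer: -47090081221581151/54690871434807531 ≈ -0.86102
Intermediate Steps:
u = 941688
w = 3221687/1516484 (w = 3 - (-1327765)/(-1516484) = 3 - (-1327765)*(-1)/1516484 = 3 - 1*1327765/1516484 = 3 - 1327765/1516484 = 3221687/1516484 ≈ 2.1244)
Z = -124208580431/67903395252 (Z = 946126/(-4759139) - 1535322/941688 = 946126*(-1/4759139) - 1535322*1/941688 = -946126/4759139 - 255887/156948 = -124208580431/67903395252 ≈ -1.8292)
Z/w = -124208580431/(67903395252*3221687/1516484) = -124208580431/67903395252*1516484/3221687 = -47090081221581151/54690871434807531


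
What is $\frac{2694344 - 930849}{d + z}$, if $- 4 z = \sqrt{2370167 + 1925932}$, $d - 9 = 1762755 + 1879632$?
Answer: $\frac{34257851381440}{70757591212319} + \frac{7053980 \sqrt{4296099}}{212272773636957} \approx 0.48423$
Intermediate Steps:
$d = 3642396$ ($d = 9 + \left(1762755 + 1879632\right) = 9 + 3642387 = 3642396$)
$z = - \frac{\sqrt{4296099}}{4}$ ($z = - \frac{\sqrt{2370167 + 1925932}}{4} = - \frac{\sqrt{4296099}}{4} \approx -518.18$)
$\frac{2694344 - 930849}{d + z} = \frac{2694344 - 930849}{3642396 - \frac{\sqrt{4296099}}{4}} = \frac{1763495}{3642396 - \frac{\sqrt{4296099}}{4}}$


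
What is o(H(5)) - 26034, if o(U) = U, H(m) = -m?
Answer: -26039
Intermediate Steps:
o(H(5)) - 26034 = -1*5 - 26034 = -5 - 26034 = -26039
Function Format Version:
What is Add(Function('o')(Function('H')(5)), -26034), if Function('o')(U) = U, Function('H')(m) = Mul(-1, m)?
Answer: -26039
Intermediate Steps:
Add(Function('o')(Function('H')(5)), -26034) = Add(Mul(-1, 5), -26034) = Add(-5, -26034) = -26039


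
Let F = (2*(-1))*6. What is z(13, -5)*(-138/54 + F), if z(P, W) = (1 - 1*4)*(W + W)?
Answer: -1310/3 ≈ -436.67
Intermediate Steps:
F = -12 (F = -2*6 = -12)
z(P, W) = -6*W (z(P, W) = (1 - 4)*(2*W) = -6*W)
z(13, -5)*(-138/54 + F) = (-6*(-5))*(-138/54 - 12) = 30*(-138*1/54 - 12) = 30*(-23/9 - 12) = 30*(-131/9) = -1310/3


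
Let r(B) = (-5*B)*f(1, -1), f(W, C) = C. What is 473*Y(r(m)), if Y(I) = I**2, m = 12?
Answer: 1702800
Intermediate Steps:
r(B) = 5*B (r(B) = -5*B*(-1) = 5*B)
473*Y(r(m)) = 473*(5*12)**2 = 473*60**2 = 473*3600 = 1702800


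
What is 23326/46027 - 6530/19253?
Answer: 148539168/886157831 ≈ 0.16762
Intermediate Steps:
23326/46027 - 6530/19253 = 148539168/886157831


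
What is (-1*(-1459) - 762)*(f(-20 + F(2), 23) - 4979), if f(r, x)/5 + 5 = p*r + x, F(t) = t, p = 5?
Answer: -3721283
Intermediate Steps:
f(r, x) = -25 + 5*x + 25*r (f(r, x) = -25 + 5*(5*r + x) = -25 + 5*(x + 5*r) = -25 + (5*x + 25*r) = -25 + 5*x + 25*r)
(-1*(-1459) - 762)*(f(-20 + F(2), 23) - 4979) = (-1*(-1459) - 762)*((-25 + 5*23 + 25*(-20 + 2)) - 4979) = (1459 - 762)*((-25 + 115 + 25*(-18)) - 4979) = 697*((-25 + 115 - 450) - 4979) = 697*(-360 - 4979) = 697*(-5339) = -3721283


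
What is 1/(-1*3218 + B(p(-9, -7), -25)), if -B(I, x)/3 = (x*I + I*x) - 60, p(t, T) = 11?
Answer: -1/1388 ≈ -0.00072046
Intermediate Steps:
B(I, x) = 180 - 6*I*x (B(I, x) = -3*((x*I + I*x) - 60) = -3*((I*x + I*x) - 60) = -3*(2*I*x - 60) = -3*(-60 + 2*I*x) = 180 - 6*I*x)
1/(-1*3218 + B(p(-9, -7), -25)) = 1/(-1*3218 + (180 - 6*11*(-25))) = 1/(-3218 + (180 + 1650)) = 1/(-3218 + 1830) = 1/(-1388) = -1/1388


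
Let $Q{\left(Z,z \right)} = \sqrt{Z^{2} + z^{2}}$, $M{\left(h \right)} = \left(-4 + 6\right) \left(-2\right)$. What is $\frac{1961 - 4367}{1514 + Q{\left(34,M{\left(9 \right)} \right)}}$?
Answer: $- \frac{910671}{572756} + \frac{1203 \sqrt{293}}{572756} \approx -1.554$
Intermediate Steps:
$M{\left(h \right)} = -4$ ($M{\left(h \right)} = 2 \left(-2\right) = -4$)
$\frac{1961 - 4367}{1514 + Q{\left(34,M{\left(9 \right)} \right)}} = \frac{1961 - 4367}{1514 + \sqrt{34^{2} + \left(-4\right)^{2}}} = - \frac{2406}{1514 + \sqrt{1156 + 16}} = - \frac{2406}{1514 + \sqrt{1172}} = - \frac{2406}{1514 + 2 \sqrt{293}}$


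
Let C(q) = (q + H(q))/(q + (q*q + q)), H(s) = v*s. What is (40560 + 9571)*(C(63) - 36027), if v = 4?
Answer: -23478853850/13 ≈ -1.8061e+9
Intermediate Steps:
H(s) = 4*s
C(q) = 5*q/(q**2 + 2*q) (C(q) = (q + 4*q)/(q + (q*q + q)) = (5*q)/(q + (q**2 + q)) = (5*q)/(q + (q + q**2)) = (5*q)/(q**2 + 2*q) = 5*q/(q**2 + 2*q))
(40560 + 9571)*(C(63) - 36027) = (40560 + 9571)*(5/(2 + 63) - 36027) = 50131*(5/65 - 36027) = 50131*(5*(1/65) - 36027) = 50131*(1/13 - 36027) = 50131*(-468350/13) = -23478853850/13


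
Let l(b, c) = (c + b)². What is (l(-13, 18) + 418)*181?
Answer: 80183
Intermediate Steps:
l(b, c) = (b + c)²
(l(-13, 18) + 418)*181 = ((-13 + 18)² + 418)*181 = (5² + 418)*181 = (25 + 418)*181 = 443*181 = 80183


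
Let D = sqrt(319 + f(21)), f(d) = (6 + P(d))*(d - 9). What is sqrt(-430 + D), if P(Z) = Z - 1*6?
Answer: sqrt(-430 + sqrt(571)) ≈ 20.152*I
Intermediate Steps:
P(Z) = -6 + Z (P(Z) = Z - 6 = -6 + Z)
f(d) = d*(-9 + d) (f(d) = (6 + (-6 + d))*(d - 9) = d*(-9 + d))
D = sqrt(571) (D = sqrt(319 + 21*(-9 + 21)) = sqrt(319 + 21*12) = sqrt(319 + 252) = sqrt(571) ≈ 23.896)
sqrt(-430 + D) = sqrt(-430 + sqrt(571))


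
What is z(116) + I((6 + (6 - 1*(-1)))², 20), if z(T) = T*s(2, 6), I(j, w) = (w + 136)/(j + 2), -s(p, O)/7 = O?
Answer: -277652/57 ≈ -4871.1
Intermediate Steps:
s(p, O) = -7*O
I(j, w) = (136 + w)/(2 + j)
z(T) = -42*T (z(T) = T*(-7*6) = T*(-42) = -42*T)
z(116) + I((6 + (6 - 1*(-1)))², 20) = -42*116 + (136 + 20)/(2 + (6 + (6 - 1*(-1)))²) = -4872 + 156/(2 + (6 + (6 + 1))²) = -4872 + 156/(2 + (6 + 7)²) = -4872 + 156/(2 + 13²) = -4872 + 156/(2 + 169) = -4872 + 156/171 = -4872 + (1/171)*156 = -4872 + 52/57 = -277652/57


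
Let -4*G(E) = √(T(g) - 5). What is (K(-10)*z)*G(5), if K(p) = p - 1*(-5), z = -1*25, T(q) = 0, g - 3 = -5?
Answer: -125*I*√5/4 ≈ -69.877*I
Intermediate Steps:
g = -2 (g = 3 - 5 = -2)
z = -25
G(E) = -I*√5/4 (G(E) = -√(0 - 5)/4 = -I*√5/4)
K(p) = 5 + p (K(p) = p + 5 = 5 + p)
(K(-10)*z)*G(5) = ((5 - 10)*(-25))*(-I*√5/4) = (-5*(-25))*(-I*√5/4) = 125*(-I*√5/4) = -125*I*√5/4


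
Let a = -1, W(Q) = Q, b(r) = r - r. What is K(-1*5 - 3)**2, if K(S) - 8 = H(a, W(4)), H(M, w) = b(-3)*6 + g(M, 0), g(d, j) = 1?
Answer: 81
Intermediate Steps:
b(r) = 0
H(M, w) = 1 (H(M, w) = 0*6 + 1 = 0 + 1 = 1)
K(S) = 9 (K(S) = 8 + 1 = 9)
K(-1*5 - 3)**2 = 9**2 = 81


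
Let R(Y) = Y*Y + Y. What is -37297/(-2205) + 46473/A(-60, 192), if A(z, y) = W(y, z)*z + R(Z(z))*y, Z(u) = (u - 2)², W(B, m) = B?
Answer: 7056059767723/417154106880 ≈ 16.915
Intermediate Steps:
Z(u) = (-2 + u)²
R(Y) = Y + Y² (R(Y) = Y² + Y = Y + Y²)
A(z, y) = y*z + y*(-2 + z)²*(1 + (-2 + z)²) (A(z, y) = y*z + ((-2 + z)²*(1 + (-2 + z)²))*y = y*z + y*(-2 + z)²*(1 + (-2 + z)²))
-37297/(-2205) + 46473/A(-60, 192) = -37297/(-2205) + 46473/((192*(-60 + (-2 - 60)²*(1 + (-2 - 60)²)))) = -37297*(-1/2205) + 46473/((192*(-60 + (-62)²*(1 + (-62)²)))) = 37297/2205 + 46473/((192*(-60 + 3844*(1 + 3844)))) = 37297/2205 + 46473/((192*(-60 + 3844*3845))) = 37297/2205 + 46473/((192*(-60 + 14780180))) = 37297/2205 + 46473/((192*14780120)) = 37297/2205 + 46473/2837783040 = 37297/2205 + 46473*(1/2837783040) = 37297/2205 + 15491/945927680 = 7056059767723/417154106880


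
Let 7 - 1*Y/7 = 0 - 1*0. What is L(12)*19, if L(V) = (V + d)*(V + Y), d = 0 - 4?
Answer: 9272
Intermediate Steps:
d = -4
Y = 49 (Y = 49 - 7*(0 - 1*0) = 49 - 7*(0 + 0) = 49 - 7*0 = 49 + 0 = 49)
L(V) = (-4 + V)*(49 + V) (L(V) = (V - 4)*(V + 49) = (-4 + V)*(49 + V))
L(12)*19 = (-196 + 12**2 + 45*12)*19 = (-196 + 144 + 540)*19 = 488*19 = 9272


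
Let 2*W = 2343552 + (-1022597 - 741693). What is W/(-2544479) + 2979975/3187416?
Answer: 2219769774843/2703437692088 ≈ 0.82109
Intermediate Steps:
W = 289631 (W = (2343552 + (-1022597 - 741693))/2 = (2343552 - 1764290)/2 = (1/2)*579262 = 289631)
W/(-2544479) + 2979975/3187416 = 289631/(-2544479) + 2979975/3187416 = 289631*(-1/2544479) + 2979975*(1/3187416) = -289631/2544479 + 993325/1062472 = 2219769774843/2703437692088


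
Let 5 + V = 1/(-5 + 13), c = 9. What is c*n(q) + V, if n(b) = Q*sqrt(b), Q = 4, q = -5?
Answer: -39/8 + 36*I*sqrt(5) ≈ -4.875 + 80.498*I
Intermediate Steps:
V = -39/8 (V = -5 + 1/(-5 + 13) = -5 + 1/8 = -39/8 ≈ -4.8750)
n(b) = 4*sqrt(b)
c*n(q) + V = 9*(4*sqrt(-5)) - 39/8 = 9*(4*(I*sqrt(5))) - 39/8 = 9*(4*I*sqrt(5)) - 39/8 = 36*I*sqrt(5) - 39/8 = -39/8 + 36*I*sqrt(5)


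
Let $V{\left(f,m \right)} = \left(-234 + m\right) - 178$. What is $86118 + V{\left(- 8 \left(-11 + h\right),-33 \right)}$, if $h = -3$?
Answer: $85673$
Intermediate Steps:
$V{\left(f,m \right)} = -412 + m$
$86118 + V{\left(- 8 \left(-11 + h\right),-33 \right)} = 86118 - 445 = 85673$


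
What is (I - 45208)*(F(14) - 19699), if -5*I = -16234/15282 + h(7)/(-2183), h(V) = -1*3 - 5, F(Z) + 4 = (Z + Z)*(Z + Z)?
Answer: 71332160364324203/83401515 ≈ 8.5529e+8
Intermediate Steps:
F(Z) = -4 + 4*Z**2 (F(Z) = -4 + (Z + Z)*(Z + Z) = -4 + (2*Z)*(2*Z) = -4 + 4*Z**2)
h(V) = -8 (h(V) = -3 - 5 = -8)
I = 17658283/83401515 (I = -(-16234/15282 - 8/(-2183))/5 = -(-16234*1/15282 - 8*(-1/2183))/5 = -(-8117/7641 + 8/2183)/5 = -1/5*(-17658283/16680303) = 17658283/83401515 ≈ 0.21173)
(I - 45208)*(F(14) - 19699) = (17658283/83401515 - 45208)*((-4 + 4*14**2) - 19699) = -3770398031837*((-4 + 4*196) - 19699)/83401515 = -3770398031837*((-4 + 784) - 19699)/83401515 = -3770398031837*(780 - 19699)/83401515 = -3770398031837/83401515*(-18919) = 71332160364324203/83401515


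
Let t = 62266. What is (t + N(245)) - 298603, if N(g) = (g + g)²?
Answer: 3763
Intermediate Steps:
N(g) = 4*g² (N(g) = (2*g)² = 4*g²)
(t + N(245)) - 298603 = (62266 + 4*245²) - 298603 = (62266 + 4*60025) - 298603 = (62266 + 240100) - 298603 = 302366 - 298603 = 3763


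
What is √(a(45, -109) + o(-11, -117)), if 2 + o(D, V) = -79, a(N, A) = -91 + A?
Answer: I*√281 ≈ 16.763*I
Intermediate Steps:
o(D, V) = -81 (o(D, V) = -2 - 79 = -81)
√(a(45, -109) + o(-11, -117)) = √((-91 - 109) - 81) = √(-200 - 81) = √(-281) = I*√281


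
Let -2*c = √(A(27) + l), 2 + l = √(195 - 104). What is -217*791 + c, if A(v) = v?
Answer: -171647 - √(25 + √91)/2 ≈ -1.7165e+5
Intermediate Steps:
l = -2 + √91 (l = -2 + √(195 - 104) = -2 + √91 ≈ 7.5394)
c = -√(25 + √91)/2 (c = -√(27 + (-2 + √91))/2 = -√(25 + √91)/2 ≈ -2.9385)
-217*791 + c = -217*791 - √(25 + √91)/2 = -171647 - √(25 + √91)/2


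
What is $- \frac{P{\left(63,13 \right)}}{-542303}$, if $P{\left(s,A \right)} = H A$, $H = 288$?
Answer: $\frac{3744}{542303} \approx 0.0069039$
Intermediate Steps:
$P{\left(s,A \right)} = 288 A$
$- \frac{P{\left(63,13 \right)}}{-542303} = - \frac{288 \cdot 13}{-542303} = - \frac{3744 \left(-1\right)}{542303} = \left(-1\right) \left(- \frac{3744}{542303}\right) = \frac{3744}{542303}$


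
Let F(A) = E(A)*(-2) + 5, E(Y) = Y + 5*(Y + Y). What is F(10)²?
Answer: 46225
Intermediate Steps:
E(Y) = 11*Y (E(Y) = Y + 5*(2*Y) = Y + 10*Y = 11*Y)
F(A) = 5 - 22*A (F(A) = (11*A)*(-2) + 5 = -22*A + 5 = 5 - 22*A)
F(10)² = (5 - 22*10)² = (5 - 220)² = (-215)² = 46225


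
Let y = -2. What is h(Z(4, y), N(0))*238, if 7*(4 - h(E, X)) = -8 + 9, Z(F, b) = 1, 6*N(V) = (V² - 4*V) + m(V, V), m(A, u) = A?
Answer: 918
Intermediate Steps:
N(V) = -V/2 + V²/6 (N(V) = ((V² - 4*V) + V)/6 = (V² - 3*V)/6 = -V/2 + V²/6)
h(E, X) = 27/7 (h(E, X) = 4 - (-8 + 9)/7 = 4 - ⅐*1 = 4 - ⅐ = 27/7)
h(Z(4, y), N(0))*238 = (27/7)*238 = 918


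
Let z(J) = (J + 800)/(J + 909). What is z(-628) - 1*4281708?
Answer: -1203159776/281 ≈ -4.2817e+6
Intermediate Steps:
z(J) = (800 + J)/(909 + J)
z(-628) - 1*4281708 = (800 - 628)/(909 - 628) - 1*4281708 = 172/281 - 4281708 = -1203159776/281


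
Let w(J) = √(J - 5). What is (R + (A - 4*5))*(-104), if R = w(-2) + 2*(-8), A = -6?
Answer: 4368 - 104*I*√7 ≈ 4368.0 - 275.16*I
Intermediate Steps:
w(J) = √(-5 + J)
R = -16 + I*√7 (R = √(-5 - 2) + 2*(-8) = √(-7) - 16 = I*√7 - 16 = -16 + I*√7 ≈ -16.0 + 2.6458*I)
(R + (A - 4*5))*(-104) = ((-16 + I*√7) + (-6 - 4*5))*(-104) = ((-16 + I*√7) + (-6 - 20))*(-104) = ((-16 + I*√7) - 26)*(-104) = (-42 + I*√7)*(-104) = 4368 - 104*I*√7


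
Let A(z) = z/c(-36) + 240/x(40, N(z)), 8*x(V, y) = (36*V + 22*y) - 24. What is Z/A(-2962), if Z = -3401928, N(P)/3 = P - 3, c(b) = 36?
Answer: 660906160272/15986353 ≈ 41342.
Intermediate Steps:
N(P) = -9 + 3*P (N(P) = 3*(P - 3) = 3*(-3 + P) = -9 + 3*P)
x(V, y) = -3 + 9*V/2 + 11*y/4 (x(V, y) = ((36*V + 22*y) - 24)/8 = ((22*y + 36*V) - 24)/8 = (-24 + 22*y + 36*V)/8 = -3 + 9*V/2 + 11*y/4)
A(z) = 240/(609/4 + 33*z/4) + z/36 (A(z) = z/36 + 240/(-3 + (9/2)*40 + 11*(-9 + 3*z)/4) = z*(1/36) + 240/(-3 + 180 + (-99/4 + 33*z/4)) = z/36 + 240/(609/4 + 33*z/4) = 240/(609/4 + 33*z/4) + z/36)
Z/A(-2962) = -3401928*36*(203 + 11*(-2962))/(11520 - 2962*(203 + 11*(-2962))) = -3401928*36*(203 - 32582)/(11520 - 2962*(203 - 32582)) = -3401928*(-1165644/(11520 - 2962*(-32379))) = -3401928*(-1165644/(11520 + 95906598)) = -3401928/((1/36)*(-1/32379)*95918118) = -3401928/(-15986353/194274) = -3401928*(-194274/15986353) = 660906160272/15986353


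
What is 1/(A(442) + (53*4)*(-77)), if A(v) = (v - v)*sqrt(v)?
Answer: -1/16324 ≈ -6.1259e-5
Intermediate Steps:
A(v) = 0 (A(v) = 0*sqrt(v) = 0)
1/(A(442) + (53*4)*(-77)) = 1/(0 + (53*4)*(-77)) = 1/(0 + 212*(-77)) = 1/(0 - 16324) = 1/(-16324) = -1/16324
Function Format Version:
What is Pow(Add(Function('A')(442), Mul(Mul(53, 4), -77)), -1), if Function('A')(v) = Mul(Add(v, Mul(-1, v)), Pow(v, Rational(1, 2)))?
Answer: Rational(-1, 16324) ≈ -6.1259e-5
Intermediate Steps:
Function('A')(v) = 0 (Function('A')(v) = Mul(0, Pow(v, Rational(1, 2))) = 0)
Pow(Add(Function('A')(442), Mul(Mul(53, 4), -77)), -1) = Pow(Add(0, Mul(Mul(53, 4), -77)), -1) = Pow(Add(0, Mul(212, -77)), -1) = Pow(Add(0, -16324), -1) = Pow(-16324, -1) = Rational(-1, 16324)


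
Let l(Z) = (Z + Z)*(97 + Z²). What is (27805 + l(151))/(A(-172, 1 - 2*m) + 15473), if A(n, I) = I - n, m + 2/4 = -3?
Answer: 6943001/15653 ≈ 443.56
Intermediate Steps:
m = -7/2 (m = -½ - 3 = -7/2 ≈ -3.5000)
l(Z) = 2*Z*(97 + Z²) (l(Z) = (2*Z)*(97 + Z²) = 2*Z*(97 + Z²))
(27805 + l(151))/(A(-172, 1 - 2*m) + 15473) = (27805 + 2*151*(97 + 151²))/(((1 - 2*(-7/2)) - 1*(-172)) + 15473) = (27805 + 2*151*(97 + 22801))/(((1 + 7) + 172) + 15473) = (27805 + 2*151*22898)/((8 + 172) + 15473) = (27805 + 6915196)/(180 + 15473) = 6943001/15653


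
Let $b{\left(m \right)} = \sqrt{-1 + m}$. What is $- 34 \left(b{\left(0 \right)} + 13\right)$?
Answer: $-442 - 34 i \approx -442.0 - 34.0 i$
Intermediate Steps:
$- 34 \left(b{\left(0 \right)} + 13\right) = - 34 \left(\sqrt{-1 + 0} + 13\right) = - 34 \left(\sqrt{-1} + 13\right) = - 34 \left(i + 13\right) = - 34 \left(13 + i\right) = -442 - 34 i$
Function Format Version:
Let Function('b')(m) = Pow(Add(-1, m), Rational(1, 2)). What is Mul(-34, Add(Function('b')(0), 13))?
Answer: Add(-442, Mul(-34, I)) ≈ Add(-442.00, Mul(-34.000, I))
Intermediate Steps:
Mul(-34, Add(Function('b')(0), 13)) = Mul(-34, Add(Pow(Add(-1, 0), Rational(1, 2)), 13)) = Mul(-34, Add(Pow(-1, Rational(1, 2)), 13)) = Mul(-34, Add(I, 13)) = Mul(-34, Add(13, I)) = Add(-442, Mul(-34, I))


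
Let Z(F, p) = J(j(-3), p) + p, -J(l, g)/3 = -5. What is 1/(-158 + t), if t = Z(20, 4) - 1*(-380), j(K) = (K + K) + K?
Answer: 1/241 ≈ 0.0041494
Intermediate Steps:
j(K) = 3*K (j(K) = 2*K + K = 3*K)
J(l, g) = 15 (J(l, g) = -3*(-5) = 15)
Z(F, p) = 15 + p
t = 399 (t = (15 + 4) - 1*(-380) = 19 + 380 = 399)
1/(-158 + t) = 1/(-158 + 399) = 1/241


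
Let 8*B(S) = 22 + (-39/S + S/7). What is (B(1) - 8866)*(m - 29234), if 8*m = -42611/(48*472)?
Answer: 438563683994467/1691648 ≈ 2.5925e+8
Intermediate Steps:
m = -42611/181248 (m = (-42611/(48*472))/8 = (-42611/22656)/8 = (-42611*1/22656)/8 = (⅛)*(-42611/22656) = -42611/181248 ≈ -0.23510)
B(S) = 11/4 - 39/(8*S) + S/56 (B(S) = (22 + (-39/S + S/7))/8 = (22 - 39/S + S/7)/8 = 11/4 - 39/(8*S) + S/56)
(B(1) - 8866)*(m - 29234) = ((1/56)*(-273 + 1*(154 + 1))/1 - 8866)*(-42611/181248 - 29234) = ((1/56)*1*(-273 + 1*155) - 8866)*(-5298646643/181248) = ((1/56)*1*(-273 + 155) - 8866)*(-5298646643/181248) = ((1/56)*1*(-118) - 8866)*(-5298646643/181248) = (-59/28 - 8866)*(-5298646643/181248) = -248307/28*(-5298646643/181248) = 438563683994467/1691648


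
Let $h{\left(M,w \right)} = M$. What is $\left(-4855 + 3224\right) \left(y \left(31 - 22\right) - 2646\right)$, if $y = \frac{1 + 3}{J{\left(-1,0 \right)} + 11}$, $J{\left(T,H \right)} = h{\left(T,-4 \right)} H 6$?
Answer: $\frac{47413170}{11} \approx 4.3103 \cdot 10^{6}$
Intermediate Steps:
$J{\left(T,H \right)} = 6 H T$ ($J{\left(T,H \right)} = T H 6 = T 6 H = 6 H T$)
$y = \frac{4}{11}$ ($y = \frac{1 + 3}{6 \cdot 0 \left(-1\right) + 11} = \frac{4}{0 + 11} = \frac{4}{11} \approx 0.36364$)
$\left(-4855 + 3224\right) \left(y \left(31 - 22\right) - 2646\right) = \left(-4855 + 3224\right) \left(\frac{4 \left(31 - 22\right)}{11} - 2646\right) = - 1631 \left(\frac{4}{11} \cdot 9 - 2646\right) = - 1631 \left(\frac{36}{11} - 2646\right) = \left(-1631\right) \left(- \frac{29070}{11}\right) = \frac{47413170}{11}$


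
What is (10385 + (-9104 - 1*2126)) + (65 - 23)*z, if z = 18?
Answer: -89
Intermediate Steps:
(10385 + (-9104 - 1*2126)) + (65 - 23)*z = (10385 + (-9104 - 1*2126)) + (65 - 23)*18 = (10385 + (-9104 - 2126)) + 42*18 = (10385 - 11230) + 756 = -845 + 756 = -89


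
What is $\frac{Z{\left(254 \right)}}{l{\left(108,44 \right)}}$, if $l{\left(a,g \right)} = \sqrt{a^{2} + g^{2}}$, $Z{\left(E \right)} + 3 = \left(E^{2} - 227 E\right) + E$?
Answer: $\frac{7109 \sqrt{34}}{680} \approx 60.959$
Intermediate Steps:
$Z{\left(E \right)} = -3 + E^{2} - 226 E$ ($Z{\left(E \right)} = -3 + \left(\left(E^{2} - 227 E\right) + E\right) = -3 + \left(E^{2} - 226 E\right) = -3 + E^{2} - 226 E$)
$\frac{Z{\left(254 \right)}}{l{\left(108,44 \right)}} = \frac{-3 + 254^{2} - 57404}{\sqrt{108^{2} + 44^{2}}} = \frac{-3 + 64516 - 57404}{\sqrt{11664 + 1936}} = \frac{7109}{\sqrt{13600}} = \frac{7109}{20 \sqrt{34}} = 7109 \frac{\sqrt{34}}{680} = \frac{7109 \sqrt{34}}{680}$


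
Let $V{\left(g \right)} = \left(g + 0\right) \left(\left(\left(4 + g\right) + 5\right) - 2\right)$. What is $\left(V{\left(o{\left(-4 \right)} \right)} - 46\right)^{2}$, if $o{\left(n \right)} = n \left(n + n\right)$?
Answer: $1444804$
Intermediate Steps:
$o{\left(n \right)} = 2 n^{2}$ ($o{\left(n \right)} = n 2 n = 2 n^{2}$)
$V{\left(g \right)} = g \left(7 + g\right)$ ($V{\left(g \right)} = g \left(\left(9 + g\right) - 2\right) = g \left(7 + g\right)$)
$\left(V{\left(o{\left(-4 \right)} \right)} - 46\right)^{2} = \left(2 \left(-4\right)^{2} \left(7 + 2 \left(-4\right)^{2}\right) - 46\right)^{2} = \left(2 \cdot 16 \left(7 + 2 \cdot 16\right) - 46\right)^{2} = \left(32 \left(7 + 32\right) - 46\right)^{2} = \left(32 \cdot 39 - 46\right)^{2} = \left(1248 - 46\right)^{2} = 1202^{2} = 1444804$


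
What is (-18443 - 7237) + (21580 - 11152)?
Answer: -15252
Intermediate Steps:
(-18443 - 7237) + (21580 - 11152) = -25680 + 10428 = -15252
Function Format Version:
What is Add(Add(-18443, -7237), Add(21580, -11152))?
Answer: -15252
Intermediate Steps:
Add(Add(-18443, -7237), Add(21580, -11152)) = Add(-25680, 10428) = -15252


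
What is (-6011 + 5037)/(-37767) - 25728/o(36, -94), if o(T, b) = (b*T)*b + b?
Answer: -330967714/6004990767 ≈ -0.055115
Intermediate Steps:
o(T, b) = b + T*b**2 (o(T, b) = (T*b)*b + b = T*b**2 + b = b + T*b**2)
(-6011 + 5037)/(-37767) - 25728/o(36, -94) = (-6011 + 5037)/(-37767) - 25728*(-1/(94*(1 + 36*(-94)))) = -974*(-1/37767) - 25728*(-1/(94*(1 - 3384))) = 974/37767 - 25728/((-94*(-3383))) = 974/37767 - 25728/318002 = 974/37767 - 25728*1/318002 = 974/37767 - 12864/159001 = -330967714/6004990767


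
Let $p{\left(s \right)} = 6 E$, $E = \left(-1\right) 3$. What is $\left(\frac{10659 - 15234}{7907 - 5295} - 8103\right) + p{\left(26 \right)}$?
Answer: $- \frac{21216627}{2612} \approx -8122.8$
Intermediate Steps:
$E = -3$
$p{\left(s \right)} = -18$ ($p{\left(s \right)} = 6 \left(-3\right) = -18$)
$\left(\frac{10659 - 15234}{7907 - 5295} - 8103\right) + p{\left(26 \right)} = \left(\frac{10659 - 15234}{7907 - 5295} - 8103\right) - 18 = \left(- \frac{4575}{2612} - 8103\right) - 18 = - \frac{21169611}{2612} - 18 = - \frac{21216627}{2612}$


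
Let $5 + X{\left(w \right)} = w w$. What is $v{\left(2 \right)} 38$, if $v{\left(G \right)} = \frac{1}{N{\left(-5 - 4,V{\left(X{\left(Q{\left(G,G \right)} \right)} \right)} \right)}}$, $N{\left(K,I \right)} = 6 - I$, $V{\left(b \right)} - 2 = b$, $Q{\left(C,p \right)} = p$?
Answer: $\frac{38}{5} \approx 7.6$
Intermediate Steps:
$X{\left(w \right)} = -5 + w^{2}$ ($X{\left(w \right)} = -5 + w w = -5 + w^{2}$)
$V{\left(b \right)} = 2 + b$
$v{\left(G \right)} = \frac{1}{9 - G^{2}}$ ($v{\left(G \right)} = \frac{1}{6 - \left(2 + \left(-5 + G^{2}\right)\right)} = \frac{1}{6 - \left(-3 + G^{2}\right)} = \frac{1}{9 - G^{2}}$)
$v{\left(2 \right)} 38 = - \frac{1}{-9 + 2^{2}} \cdot 38 = - \frac{1}{-9 + 4} \cdot 38 = - \frac{1}{-5} \cdot 38 = \left(-1\right) \left(- \frac{1}{5}\right) 38 = \frac{1}{5} \cdot 38 = \frac{38}{5}$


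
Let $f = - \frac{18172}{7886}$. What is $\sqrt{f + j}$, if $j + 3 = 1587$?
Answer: $\frac{\sqrt{24591016318}}{3943} \approx 39.771$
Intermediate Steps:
$j = 1584$ ($j = -3 + 1587 = 1584$)
$f = - \frac{9086}{3943}$ ($f = \left(-18172\right) \frac{1}{7886} = - \frac{9086}{3943} \approx -2.3043$)
$\sqrt{f + j} = \sqrt{- \frac{9086}{3943} + 1584} = \sqrt{\frac{6236626}{3943}} = \frac{\sqrt{24591016318}}{3943}$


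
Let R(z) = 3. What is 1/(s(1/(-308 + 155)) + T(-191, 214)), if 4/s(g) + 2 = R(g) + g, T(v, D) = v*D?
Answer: -38/1553059 ≈ -2.4468e-5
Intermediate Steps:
T(v, D) = D*v
s(g) = 4/(1 + g) (s(g) = 4/(-2 + (3 + g)) = 4/(1 + g))
1/(s(1/(-308 + 155)) + T(-191, 214)) = 1/(4/(1 + 1/(-308 + 155)) + 214*(-191)) = 1/(4/(1 + 1/(-153)) - 40874) = 1/(4/(1 - 1/153) - 40874) = 1/(4/(152/153) - 40874) = 1/(4*(153/152) - 40874) = 1/(153/38 - 40874) = 1/(-1553059/38) = -38/1553059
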